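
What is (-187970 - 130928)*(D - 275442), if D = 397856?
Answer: -39037579772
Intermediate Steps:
(-187970 - 130928)*(D - 275442) = (-187970 - 130928)*(397856 - 275442) = -318898*122414 = -39037579772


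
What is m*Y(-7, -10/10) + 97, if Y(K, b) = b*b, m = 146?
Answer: 243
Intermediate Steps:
Y(K, b) = b**2
m*Y(-7, -10/10) + 97 = 146*(-10/10)**2 + 97 = 146*(-10*1/10)**2 + 97 = 146*(-1)**2 + 97 = 146*1 + 97 = 146 + 97 = 243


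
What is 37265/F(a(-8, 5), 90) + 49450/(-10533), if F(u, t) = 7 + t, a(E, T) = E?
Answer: 387715595/1021701 ≈ 379.48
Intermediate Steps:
37265/F(a(-8, 5), 90) + 49450/(-10533) = 37265/(7 + 90) + 49450/(-10533) = 37265/97 + 49450*(-1/10533) = 37265*(1/97) - 49450/10533 = 37265/97 - 49450/10533 = 387715595/1021701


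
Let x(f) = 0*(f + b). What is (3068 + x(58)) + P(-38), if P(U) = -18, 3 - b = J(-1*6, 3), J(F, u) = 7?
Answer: 3050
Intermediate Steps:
b = -4 (b = 3 - 1*7 = 3 - 7 = -4)
x(f) = 0 (x(f) = 0*(f - 4) = 0*(-4 + f) = 0)
(3068 + x(58)) + P(-38) = (3068 + 0) - 18 = 3068 - 18 = 3050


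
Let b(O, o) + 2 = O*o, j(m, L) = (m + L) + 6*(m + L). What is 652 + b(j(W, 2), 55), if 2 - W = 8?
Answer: -890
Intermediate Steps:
W = -6 (W = 2 - 1*8 = 2 - 8 = -6)
j(m, L) = 7*L + 7*m (j(m, L) = (L + m) + 6*(L + m) = (L + m) + (6*L + 6*m) = 7*L + 7*m)
b(O, o) = -2 + O*o
652 + b(j(W, 2), 55) = 652 + (-2 + (7*2 + 7*(-6))*55) = 652 + (-2 + (14 - 42)*55) = 652 + (-2 - 28*55) = 652 + (-2 - 1540) = 652 - 1542 = -890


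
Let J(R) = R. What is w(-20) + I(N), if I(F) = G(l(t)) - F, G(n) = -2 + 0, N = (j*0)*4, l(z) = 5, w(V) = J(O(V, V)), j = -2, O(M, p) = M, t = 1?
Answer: -22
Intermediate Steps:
w(V) = V
N = 0 (N = -2*0*4 = 0*4 = 0)
G(n) = -2
I(F) = -2 - F
w(-20) + I(N) = -20 + (-2 - 1*0) = -20 + (-2 + 0) = -20 - 2 = -22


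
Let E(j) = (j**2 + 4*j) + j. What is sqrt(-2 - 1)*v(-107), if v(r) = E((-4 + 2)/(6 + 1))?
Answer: -66*I*sqrt(3)/49 ≈ -2.333*I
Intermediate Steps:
E(j) = j**2 + 5*j
v(r) = -66/49 (v(r) = ((-4 + 2)/(6 + 1))*(5 + (-4 + 2)/(6 + 1)) = (-2/7)*(5 - 2/7) = (-2*1/7)*(5 - 2*1/7) = -2*(5 - 2/7)/7 = -2/7*33/7 = -66/49)
sqrt(-2 - 1)*v(-107) = sqrt(-2 - 1)*(-66/49) = sqrt(-3)*(-66/49) = (I*sqrt(3))*(-66/49) = -66*I*sqrt(3)/49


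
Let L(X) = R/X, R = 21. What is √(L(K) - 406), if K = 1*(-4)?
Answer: I*√1645/2 ≈ 20.279*I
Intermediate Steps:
K = -4
L(X) = 21/X
√(L(K) - 406) = √(21/(-4) - 406) = √(21*(-¼) - 406) = √(-21/4 - 406) = √(-1645/4) = I*√1645/2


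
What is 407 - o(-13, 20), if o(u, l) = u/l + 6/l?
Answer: 8147/20 ≈ 407.35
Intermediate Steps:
o(u, l) = 6/l + u/l
407 - o(-13, 20) = 407 - (6 - 13)/20 = 407 - (-7)/20 = 407 - 1*(-7/20) = 407 + 7/20 = 8147/20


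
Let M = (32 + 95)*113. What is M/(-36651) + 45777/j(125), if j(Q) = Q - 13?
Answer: 1676165515/4104912 ≈ 408.33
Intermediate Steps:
j(Q) = -13 + Q
M = 14351 (M = 127*113 = 14351)
M/(-36651) + 45777/j(125) = 14351/(-36651) + 45777/(-13 + 125) = 14351*(-1/36651) + 45777/112 = -14351/36651 + 45777*(1/112) = -14351/36651 + 45777/112 = 1676165515/4104912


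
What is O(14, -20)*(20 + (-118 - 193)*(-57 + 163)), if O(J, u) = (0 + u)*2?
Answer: 1317840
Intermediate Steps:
O(J, u) = 2*u (O(J, u) = u*2 = 2*u)
O(14, -20)*(20 + (-118 - 193)*(-57 + 163)) = (2*(-20))*(20 + (-118 - 193)*(-57 + 163)) = -40*(20 - 311*106) = -40*(20 - 32966) = -40*(-32946) = 1317840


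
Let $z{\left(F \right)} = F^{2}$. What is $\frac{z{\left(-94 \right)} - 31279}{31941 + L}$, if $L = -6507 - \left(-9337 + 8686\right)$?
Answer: $- \frac{7481}{8695} \approx -0.86038$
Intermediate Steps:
$L = -5856$ ($L = -6507 - -651 = -6507 + 651 = -5856$)
$\frac{z{\left(-94 \right)} - 31279}{31941 + L} = \frac{\left(-94\right)^{2} - 31279}{31941 - 5856} = \frac{8836 - 31279}{26085} = \left(-22443\right) \frac{1}{26085} = - \frac{7481}{8695}$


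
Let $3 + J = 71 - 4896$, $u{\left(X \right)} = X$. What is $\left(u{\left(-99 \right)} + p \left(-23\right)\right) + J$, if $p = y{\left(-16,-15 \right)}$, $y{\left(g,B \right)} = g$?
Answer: $-4559$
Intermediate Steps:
$J = -4828$ ($J = -3 + \left(71 - 4896\right) = -3 - 4825 = -4828$)
$p = -16$
$\left(u{\left(-99 \right)} + p \left(-23\right)\right) + J = \left(-99 - -368\right) - 4828 = \left(-99 + 368\right) - 4828 = 269 - 4828 = -4559$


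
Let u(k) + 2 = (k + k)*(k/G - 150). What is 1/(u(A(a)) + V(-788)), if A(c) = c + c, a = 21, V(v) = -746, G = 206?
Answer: -103/1373080 ≈ -7.5014e-5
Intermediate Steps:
A(c) = 2*c
u(k) = -2 + 2*k*(-150 + k/206) (u(k) = -2 + (k + k)*(k/206 - 150) = -2 + (2*k)*(k*(1/206) - 150) = -2 + (2*k)*(k/206 - 150) = -2 + (2*k)*(-150 + k/206) = -2 + 2*k*(-150 + k/206))
1/(u(A(a)) + V(-788)) = 1/((-2 - 600*21 + (2*21)²/103) - 746) = 1/((-2 - 300*42 + (1/103)*42²) - 746) = 1/((-2 - 12600 + (1/103)*1764) - 746) = 1/((-2 - 12600 + 1764/103) - 746) = 1/(-1296242/103 - 746) = 1/(-1373080/103) = -103/1373080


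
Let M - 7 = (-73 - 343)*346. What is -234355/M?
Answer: 234355/143929 ≈ 1.6283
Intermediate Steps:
M = -143929 (M = 7 + (-73 - 343)*346 = 7 - 416*346 = 7 - 143936 = -143929)
-234355/M = -234355/(-143929) = -234355*(-1/143929) = 234355/143929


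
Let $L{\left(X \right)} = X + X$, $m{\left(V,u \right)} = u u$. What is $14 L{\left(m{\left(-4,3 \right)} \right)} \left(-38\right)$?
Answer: $-9576$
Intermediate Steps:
$m{\left(V,u \right)} = u^{2}$
$L{\left(X \right)} = 2 X$
$14 L{\left(m{\left(-4,3 \right)} \right)} \left(-38\right) = 14 \cdot 2 \cdot 3^{2} \left(-38\right) = 14 \cdot 2 \cdot 9 \left(-38\right) = 14 \cdot 18 \left(-38\right) = 252 \left(-38\right) = -9576$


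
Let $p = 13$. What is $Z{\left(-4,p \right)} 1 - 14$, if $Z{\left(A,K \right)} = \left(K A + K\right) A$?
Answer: $142$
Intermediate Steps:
$Z{\left(A,K \right)} = A \left(K + A K\right)$ ($Z{\left(A,K \right)} = \left(A K + K\right) A = \left(K + A K\right) A = A \left(K + A K\right)$)
$Z{\left(-4,p \right)} 1 - 14 = \left(-4\right) 13 \left(1 - 4\right) 1 - 14 = \left(-4\right) 13 \left(-3\right) 1 - 14 = 156 \cdot 1 - 14 = 156 - 14 = 142$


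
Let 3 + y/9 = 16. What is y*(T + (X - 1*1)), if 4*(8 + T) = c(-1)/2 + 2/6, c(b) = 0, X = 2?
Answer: -3237/4 ≈ -809.25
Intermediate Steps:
y = 117 (y = -27 + 9*16 = -27 + 144 = 117)
T = -95/12 (T = -8 + (0/2 + 2/6)/4 = -8 + (0*(½) + 2*(⅙))/4 = -8 + (0 + ⅓)/4 = -8 + (¼)*(⅓) = -8 + 1/12 = -95/12 ≈ -7.9167)
y*(T + (X - 1*1)) = 117*(-95/12 + (2 - 1*1)) = 117*(-95/12 + (2 - 1)) = 117*(-95/12 + 1) = 117*(-83/12) = -3237/4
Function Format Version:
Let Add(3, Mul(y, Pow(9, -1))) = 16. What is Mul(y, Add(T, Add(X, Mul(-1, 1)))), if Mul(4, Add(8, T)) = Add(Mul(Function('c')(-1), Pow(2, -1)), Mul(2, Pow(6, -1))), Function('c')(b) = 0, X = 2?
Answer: Rational(-3237, 4) ≈ -809.25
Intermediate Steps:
y = 117 (y = Add(-27, Mul(9, 16)) = Add(-27, 144) = 117)
T = Rational(-95, 12) (T = Add(-8, Mul(Rational(1, 4), Add(Mul(0, Pow(2, -1)), Mul(2, Pow(6, -1))))) = Add(-8, Mul(Rational(1, 4), Add(Mul(0, Rational(1, 2)), Mul(2, Rational(1, 6))))) = Add(-8, Mul(Rational(1, 4), Add(0, Rational(1, 3)))) = Add(-8, Mul(Rational(1, 4), Rational(1, 3))) = Add(-8, Rational(1, 12)) = Rational(-95, 12) ≈ -7.9167)
Mul(y, Add(T, Add(X, Mul(-1, 1)))) = Mul(117, Add(Rational(-95, 12), Add(2, Mul(-1, 1)))) = Mul(117, Add(Rational(-95, 12), Add(2, -1))) = Mul(117, Add(Rational(-95, 12), 1)) = Mul(117, Rational(-83, 12)) = Rational(-3237, 4)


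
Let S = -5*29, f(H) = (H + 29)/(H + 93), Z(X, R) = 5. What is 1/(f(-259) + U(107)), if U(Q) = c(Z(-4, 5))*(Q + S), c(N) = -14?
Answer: 83/44271 ≈ 0.0018748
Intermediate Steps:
f(H) = (29 + H)/(93 + H)
S = -145
U(Q) = 2030 - 14*Q (U(Q) = -14*(Q - 145) = -14*(-145 + Q) = 2030 - 14*Q)
1/(f(-259) + U(107)) = 1/((29 - 259)/(93 - 259) + (2030 - 14*107)) = 1/(-230/(-166) + (2030 - 1498)) = 1/(-1/166*(-230) + 532) = 1/(115/83 + 532) = 1/(44271/83) = 83/44271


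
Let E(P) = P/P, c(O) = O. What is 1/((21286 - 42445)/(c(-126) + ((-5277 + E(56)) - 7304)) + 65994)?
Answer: 12706/838540923 ≈ 1.5153e-5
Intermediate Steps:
E(P) = 1
1/((21286 - 42445)/(c(-126) + ((-5277 + E(56)) - 7304)) + 65994) = 1/((21286 - 42445)/(-126 + ((-5277 + 1) - 7304)) + 65994) = 1/(-21159/(-126 + (-5276 - 7304)) + 65994) = 1/(-21159/(-126 - 12580) + 65994) = 1/(-21159/(-12706) + 65994) = 1/(-21159*(-1/12706) + 65994) = 1/(21159/12706 + 65994) = 1/(838540923/12706) = 12706/838540923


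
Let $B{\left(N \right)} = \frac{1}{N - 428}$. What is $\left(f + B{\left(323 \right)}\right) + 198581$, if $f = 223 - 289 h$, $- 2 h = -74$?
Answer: $\frac{19751654}{105} \approx 1.8811 \cdot 10^{5}$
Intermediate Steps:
$h = 37$ ($h = \left(- \frac{1}{2}\right) \left(-74\right) = 37$)
$B{\left(N \right)} = \frac{1}{-428 + N}$
$f = -10470$ ($f = 223 - 10693 = -10470$)
$\left(f + B{\left(323 \right)}\right) + 198581 = \left(-10470 + \frac{1}{-428 + 323}\right) + 198581 = \left(-10470 + \frac{1}{-105}\right) + 198581 = \left(-10470 - \frac{1}{105}\right) + 198581 = - \frac{1099351}{105} + 198581 = \frac{19751654}{105}$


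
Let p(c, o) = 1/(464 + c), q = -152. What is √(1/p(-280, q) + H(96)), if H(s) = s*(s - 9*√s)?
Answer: 2*√(2350 - 864*√6) ≈ 30.571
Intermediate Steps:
√(1/p(-280, q) + H(96)) = √(1/(1/(464 - 280)) + (96² - 3456*√6)) = √(1/(1/184) + (9216 - 3456*√6)) = √(184 + (9216 - 3456*√6)) = √(9400 - 3456*√6)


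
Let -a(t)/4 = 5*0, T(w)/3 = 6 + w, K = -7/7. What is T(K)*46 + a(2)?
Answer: 690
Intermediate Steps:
K = -1 (K = -7*⅐ = -1)
T(w) = 18 + 3*w (T(w) = 3*(6 + w) = 18 + 3*w)
a(t) = 0 (a(t) = -20*0 = -4*0 = 0)
T(K)*46 + a(2) = (18 + 3*(-1))*46 + 0 = (18 - 3)*46 + 0 = 15*46 + 0 = 690 + 0 = 690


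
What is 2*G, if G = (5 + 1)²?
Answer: 72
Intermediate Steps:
G = 36 (G = 6² = 36)
2*G = 2*36 = 72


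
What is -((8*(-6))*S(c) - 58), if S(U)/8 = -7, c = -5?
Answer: -2630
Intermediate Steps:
S(U) = -56 (S(U) = 8*(-7) = -56)
-((8*(-6))*S(c) - 58) = -((8*(-6))*(-56) - 58) = -(-48*(-56) - 58) = -(2688 - 58) = -1*2630 = -2630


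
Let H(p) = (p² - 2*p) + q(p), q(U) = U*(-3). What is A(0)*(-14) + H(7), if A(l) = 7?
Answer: -84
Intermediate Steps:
q(U) = -3*U
H(p) = p² - 5*p (H(p) = (p² - 2*p) - 3*p = p² - 5*p)
A(0)*(-14) + H(7) = 7*(-14) + 7*(-5 + 7) = -98 + 7*2 = -98 + 14 = -84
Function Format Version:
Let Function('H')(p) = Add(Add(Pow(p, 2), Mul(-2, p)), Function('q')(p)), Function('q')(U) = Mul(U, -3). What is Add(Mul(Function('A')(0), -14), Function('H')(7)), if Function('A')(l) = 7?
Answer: -84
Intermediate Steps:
Function('q')(U) = Mul(-3, U)
Function('H')(p) = Add(Pow(p, 2), Mul(-5, p)) (Function('H')(p) = Add(Add(Pow(p, 2), Mul(-2, p)), Mul(-3, p)) = Add(Pow(p, 2), Mul(-5, p)))
Add(Mul(Function('A')(0), -14), Function('H')(7)) = Add(Mul(7, -14), Mul(7, Add(-5, 7))) = Add(-98, Mul(7, 2)) = Add(-98, 14) = -84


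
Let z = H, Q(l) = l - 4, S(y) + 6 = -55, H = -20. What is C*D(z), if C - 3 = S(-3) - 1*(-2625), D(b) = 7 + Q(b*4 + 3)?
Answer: -189958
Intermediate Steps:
S(y) = -61 (S(y) = -6 - 55 = -61)
Q(l) = -4 + l
z = -20
D(b) = 6 + 4*b (D(b) = 7 + (-4 + (b*4 + 3)) = 7 + (-4 + (4*b + 3)) = 7 + (-4 + (3 + 4*b)) = 7 + (-1 + 4*b) = 6 + 4*b)
C = 2567 (C = 3 + (-61 - 1*(-2625)) = 3 + (-61 + 2625) = 3 + 2564 = 2567)
C*D(z) = 2567*(6 + 4*(-20)) = 2567*(6 - 80) = 2567*(-74) = -189958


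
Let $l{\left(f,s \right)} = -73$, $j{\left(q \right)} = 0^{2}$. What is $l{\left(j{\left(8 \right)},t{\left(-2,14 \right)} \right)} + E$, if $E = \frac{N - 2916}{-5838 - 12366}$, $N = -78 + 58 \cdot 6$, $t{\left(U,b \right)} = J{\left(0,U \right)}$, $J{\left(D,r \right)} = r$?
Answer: $- \frac{221041}{3034} \approx -72.855$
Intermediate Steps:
$j{\left(q \right)} = 0$
$t{\left(U,b \right)} = U$
$N = 270$ ($N = -78 + 348 = 270$)
$E = \frac{441}{3034}$ ($E = \frac{270 - 2916}{-5838 - 12366} = - \frac{2646}{-18204} = \left(-2646\right) \left(- \frac{1}{18204}\right) = \frac{441}{3034} \approx 0.14535$)
$l{\left(j{\left(8 \right)},t{\left(-2,14 \right)} \right)} + E = -73 + \frac{441}{3034} = - \frac{221041}{3034}$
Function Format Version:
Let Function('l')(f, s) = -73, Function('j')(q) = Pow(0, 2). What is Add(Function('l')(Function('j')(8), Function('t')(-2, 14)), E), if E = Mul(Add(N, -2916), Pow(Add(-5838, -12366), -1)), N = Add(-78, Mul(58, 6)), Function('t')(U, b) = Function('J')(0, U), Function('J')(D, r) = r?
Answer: Rational(-221041, 3034) ≈ -72.855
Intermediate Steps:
Function('j')(q) = 0
Function('t')(U, b) = U
N = 270 (N = Add(-78, 348) = 270)
E = Rational(441, 3034) (E = Mul(Add(270, -2916), Pow(Add(-5838, -12366), -1)) = Mul(-2646, Pow(-18204, -1)) = Mul(-2646, Rational(-1, 18204)) = Rational(441, 3034) ≈ 0.14535)
Add(Function('l')(Function('j')(8), Function('t')(-2, 14)), E) = Add(-73, Rational(441, 3034)) = Rational(-221041, 3034)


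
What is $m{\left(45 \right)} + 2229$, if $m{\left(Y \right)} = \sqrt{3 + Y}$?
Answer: $2229 + 4 \sqrt{3} \approx 2235.9$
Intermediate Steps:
$m{\left(45 \right)} + 2229 = \sqrt{3 + 45} + 2229 = \sqrt{48} + 2229 = 4 \sqrt{3} + 2229 = 2229 + 4 \sqrt{3}$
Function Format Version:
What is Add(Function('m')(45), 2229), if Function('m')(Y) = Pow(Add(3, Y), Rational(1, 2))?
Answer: Add(2229, Mul(4, Pow(3, Rational(1, 2)))) ≈ 2235.9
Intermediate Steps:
Add(Function('m')(45), 2229) = Add(Pow(Add(3, 45), Rational(1, 2)), 2229) = Add(Pow(48, Rational(1, 2)), 2229) = Add(Mul(4, Pow(3, Rational(1, 2))), 2229) = Add(2229, Mul(4, Pow(3, Rational(1, 2))))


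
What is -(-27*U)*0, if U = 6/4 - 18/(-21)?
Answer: 0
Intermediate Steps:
U = 33/14 (U = 6*(¼) - 18*(-1/21) = 3/2 + 6/7 = 33/14 ≈ 2.3571)
-(-27*U)*0 = -(-27*33/14)*0 = -(-891)*0/14 = -1*0 = 0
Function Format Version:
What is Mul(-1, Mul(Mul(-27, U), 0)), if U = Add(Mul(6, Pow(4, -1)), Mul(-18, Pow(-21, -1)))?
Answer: 0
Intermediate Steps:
U = Rational(33, 14) (U = Add(Mul(6, Rational(1, 4)), Mul(-18, Rational(-1, 21))) = Add(Rational(3, 2), Rational(6, 7)) = Rational(33, 14) ≈ 2.3571)
Mul(-1, Mul(Mul(-27, U), 0)) = Mul(-1, Mul(Mul(-27, Rational(33, 14)), 0)) = Mul(-1, Mul(Rational(-891, 14), 0)) = Mul(-1, 0) = 0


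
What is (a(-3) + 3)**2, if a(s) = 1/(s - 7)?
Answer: 841/100 ≈ 8.4100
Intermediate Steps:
a(s) = 1/(-7 + s)
(a(-3) + 3)**2 = (1/(-7 - 3) + 3)**2 = (1/(-10) + 3)**2 = (-1/10 + 3)**2 = (29/10)**2 = 841/100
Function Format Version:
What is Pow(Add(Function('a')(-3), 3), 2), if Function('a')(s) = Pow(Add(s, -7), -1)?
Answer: Rational(841, 100) ≈ 8.4100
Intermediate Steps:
Function('a')(s) = Pow(Add(-7, s), -1)
Pow(Add(Function('a')(-3), 3), 2) = Pow(Add(Pow(Add(-7, -3), -1), 3), 2) = Pow(Add(Pow(-10, -1), 3), 2) = Pow(Add(Rational(-1, 10), 3), 2) = Pow(Rational(29, 10), 2) = Rational(841, 100)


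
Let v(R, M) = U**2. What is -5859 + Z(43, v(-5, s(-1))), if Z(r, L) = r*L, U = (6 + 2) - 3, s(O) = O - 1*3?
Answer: -4784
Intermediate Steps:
s(O) = -3 + O (s(O) = O - 3 = -3 + O)
U = 5 (U = 8 - 3 = 5)
v(R, M) = 25 (v(R, M) = 5**2 = 25)
Z(r, L) = L*r
-5859 + Z(43, v(-5, s(-1))) = -5859 + 25*43 = -5859 + 1075 = -4784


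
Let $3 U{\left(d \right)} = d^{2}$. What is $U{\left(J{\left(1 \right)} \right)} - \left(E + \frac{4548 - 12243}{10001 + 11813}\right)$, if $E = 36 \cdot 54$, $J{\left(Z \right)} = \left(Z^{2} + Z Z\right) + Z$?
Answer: $- \frac{42333279}{21814} \approx -1940.6$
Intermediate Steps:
$J{\left(Z \right)} = Z + 2 Z^{2}$ ($J{\left(Z \right)} = \left(Z^{2} + Z^{2}\right) + Z = 2 Z^{2} + Z = Z + 2 Z^{2}$)
$E = 1944$
$U{\left(d \right)} = \frac{d^{2}}{3}$
$U{\left(J{\left(1 \right)} \right)} - \left(E + \frac{4548 - 12243}{10001 + 11813}\right) = \frac{\left(1 \left(1 + 2 \cdot 1\right)\right)^{2}}{3} - \left(1944 + \frac{4548 - 12243}{10001 + 11813}\right) = \frac{\left(1 \left(1 + 2\right)\right)^{2}}{3} - \left(1944 - \frac{7695}{21814}\right) = \frac{\left(1 \cdot 3\right)^{2}}{3} - \left(1944 - \frac{7695}{21814}\right) = \frac{3^{2}}{3} - \left(1944 - \frac{7695}{21814}\right) = \frac{1}{3} \cdot 9 - \frac{42398721}{21814} = 3 - \frac{42398721}{21814} = - \frac{42333279}{21814}$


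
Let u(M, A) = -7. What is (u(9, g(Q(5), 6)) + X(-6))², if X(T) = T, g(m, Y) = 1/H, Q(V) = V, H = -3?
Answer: 169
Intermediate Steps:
g(m, Y) = -⅓ (g(m, Y) = 1/(-3) = -⅓)
(u(9, g(Q(5), 6)) + X(-6))² = (-7 - 6)² = (-13)² = 169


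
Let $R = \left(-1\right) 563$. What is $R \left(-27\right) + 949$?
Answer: $16150$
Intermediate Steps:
$R = -563$
$R \left(-27\right) + 949 = \left(-563\right) \left(-27\right) + 949 = 15201 + 949 = 16150$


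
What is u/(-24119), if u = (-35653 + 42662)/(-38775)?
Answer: 7009/935214225 ≈ 7.4945e-6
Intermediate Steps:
u = -7009/38775 (u = 7009*(-1/38775) = -7009/38775 ≈ -0.18076)
u/(-24119) = -7009/38775/(-24119) = -7009/38775*(-1/24119) = 7009/935214225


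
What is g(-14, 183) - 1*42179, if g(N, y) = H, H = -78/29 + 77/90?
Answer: -110091977/2610 ≈ -42181.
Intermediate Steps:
H = -4787/2610 (H = -78*1/29 + 77*(1/90) = -78/29 + 77/90 = -4787/2610 ≈ -1.8341)
g(N, y) = -4787/2610
g(-14, 183) - 1*42179 = -4787/2610 - 1*42179 = -4787/2610 - 42179 = -110091977/2610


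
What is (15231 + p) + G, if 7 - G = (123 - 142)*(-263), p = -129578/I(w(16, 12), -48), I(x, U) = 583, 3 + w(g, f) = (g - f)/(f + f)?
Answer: 5840925/583 ≈ 10019.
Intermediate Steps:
w(g, f) = -3 + (g - f)/(2*f) (w(g, f) = -3 + (g - f)/(f + f) = -3 + (g - f)/((2*f)) = -3 + (g - f)*(1/(2*f)) = -3 + (g - f)/(2*f))
p = -129578/583 ≈ -222.26
G = -4990 (G = 7 - (123 - 142)*(-263) = 7 - (-19)*(-263) = 7 - 1*4997 = 7 - 4997 = -4990)
(15231 + p) + G = (15231 - 129578/583) - 4990 = 8750095/583 - 4990 = 5840925/583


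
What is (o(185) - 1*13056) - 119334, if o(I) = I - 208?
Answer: -132413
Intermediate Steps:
o(I) = -208 + I
(o(185) - 1*13056) - 119334 = ((-208 + 185) - 1*13056) - 119334 = (-23 - 13056) - 119334 = -13079 - 119334 = -132413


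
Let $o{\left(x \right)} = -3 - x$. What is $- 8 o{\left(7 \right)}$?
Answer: $80$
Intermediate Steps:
$- 8 o{\left(7 \right)} = - 8 \left(-3 - 7\right) = \left(-8\right) \left(-10\right) = 80$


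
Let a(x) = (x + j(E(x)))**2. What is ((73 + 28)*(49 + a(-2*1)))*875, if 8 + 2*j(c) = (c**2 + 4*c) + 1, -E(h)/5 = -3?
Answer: 1663040750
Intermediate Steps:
E(h) = 15 (E(h) = -5*(-3) = 15)
j(c) = -7/2 + c**2/2 + 2*c (j(c) = -4 + ((c**2 + 4*c) + 1)/2 = -4 + (1 + c**2 + 4*c)/2 = -4 + (1/2 + c**2/2 + 2*c) = -7/2 + c**2/2 + 2*c)
a(x) = (139 + x)**2 (a(x) = (x + (-7/2 + (1/2)*15**2 + 2*15))**2 = (x + (-7/2 + (1/2)*225 + 30))**2 = (x + (-7/2 + 225/2 + 30))**2 = (x + 139)**2 = (139 + x)**2)
((73 + 28)*(49 + a(-2*1)))*875 = ((73 + 28)*(49 + (139 - 2*1)**2))*875 = (101*(49 + (139 - 2)**2))*875 = (101*(49 + 137**2))*875 = (101*(49 + 18769))*875 = (101*18818)*875 = 1900618*875 = 1663040750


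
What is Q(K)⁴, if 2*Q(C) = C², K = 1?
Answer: 1/16 ≈ 0.062500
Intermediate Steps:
Q(C) = C²/2
Q(K)⁴ = ((½)*1²)⁴ = ((½)*1)⁴ = (½)⁴ = 1/16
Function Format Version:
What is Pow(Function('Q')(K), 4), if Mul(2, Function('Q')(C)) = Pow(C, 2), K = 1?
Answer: Rational(1, 16) ≈ 0.062500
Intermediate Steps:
Function('Q')(C) = Mul(Rational(1, 2), Pow(C, 2))
Pow(Function('Q')(K), 4) = Pow(Mul(Rational(1, 2), Pow(1, 2)), 4) = Pow(Mul(Rational(1, 2), 1), 4) = Pow(Rational(1, 2), 4) = Rational(1, 16)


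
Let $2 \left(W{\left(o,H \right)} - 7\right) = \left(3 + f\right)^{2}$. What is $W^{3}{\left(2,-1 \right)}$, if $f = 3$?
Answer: $15625$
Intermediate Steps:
$W{\left(o,H \right)} = 25$ ($W{\left(o,H \right)} = 7 + \frac{\left(3 + 3\right)^{2}}{2} = 7 + \frac{6^{2}}{2} = 7 + \frac{1}{2} \cdot 36 = 7 + 18 = 25$)
$W^{3}{\left(2,-1 \right)} = 25^{3} = 15625$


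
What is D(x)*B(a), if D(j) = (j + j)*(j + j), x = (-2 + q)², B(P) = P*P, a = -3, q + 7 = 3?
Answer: 46656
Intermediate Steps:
q = -4 (q = -7 + 3 = -4)
B(P) = P²
x = 36 (x = (-2 - 4)² = (-6)² = 36)
D(j) = 4*j² (D(j) = (2*j)*(2*j) = 4*j²)
D(x)*B(a) = (4*36²)*(-3)² = (4*1296)*9 = 5184*9 = 46656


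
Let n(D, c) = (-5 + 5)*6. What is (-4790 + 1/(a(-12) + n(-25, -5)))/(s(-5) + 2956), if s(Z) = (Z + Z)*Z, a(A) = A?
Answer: -57481/36072 ≈ -1.5935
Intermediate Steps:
n(D, c) = 0 (n(D, c) = 0*6 = 0)
s(Z) = 2*Z² (s(Z) = (2*Z)*Z = 2*Z²)
(-4790 + 1/(a(-12) + n(-25, -5)))/(s(-5) + 2956) = (-4790 + 1/(-12 + 0))/(2*(-5)² + 2956) = (-4790 + 1/(-12))/(2*25 + 2956) = (-4790 - 1/12)/(50 + 2956) = -57481/12/3006 = -57481/12*1/3006 = -57481/36072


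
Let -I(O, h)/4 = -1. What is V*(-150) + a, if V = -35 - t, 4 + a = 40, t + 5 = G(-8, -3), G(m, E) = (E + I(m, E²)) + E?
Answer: 4236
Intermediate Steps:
I(O, h) = 4 (I(O, h) = -4*(-1) = 4)
G(m, E) = 4 + 2*E (G(m, E) = (E + 4) + E = (4 + E) + E = 4 + 2*E)
t = -7 (t = -5 + (4 + 2*(-3)) = -5 + (4 - 6) = -5 - 2 = -7)
a = 36 (a = -4 + 40 = 36)
V = -28 (V = -35 - 1*(-7) = -35 + 7 = -28)
V*(-150) + a = -28*(-150) + 36 = 4200 + 36 = 4236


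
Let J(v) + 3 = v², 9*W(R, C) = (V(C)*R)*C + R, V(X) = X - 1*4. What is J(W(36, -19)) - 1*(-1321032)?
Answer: 4390533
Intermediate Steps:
V(X) = -4 + X (V(X) = X - 4 = -4 + X)
W(R, C) = R/9 + C*R*(-4 + C)/9 (W(R, C) = (((-4 + C)*R)*C + R)/9 = ((R*(-4 + C))*C + R)/9 = (C*R*(-4 + C) + R)/9 = (R + C*R*(-4 + C))/9 = R/9 + C*R*(-4 + C)/9)
J(v) = -3 + v²
J(W(36, -19)) - 1*(-1321032) = (-3 + ((⅑)*36*(1 - 19*(-4 - 19)))²) - 1*(-1321032) = (-3 + ((⅑)*36*(1 - 19*(-23)))²) + 1321032 = (-3 + ((⅑)*36*(1 + 437))²) + 1321032 = (-3 + ((⅑)*36*438)²) + 1321032 = (-3 + 1752²) + 1321032 = (-3 + 3069504) + 1321032 = 3069501 + 1321032 = 4390533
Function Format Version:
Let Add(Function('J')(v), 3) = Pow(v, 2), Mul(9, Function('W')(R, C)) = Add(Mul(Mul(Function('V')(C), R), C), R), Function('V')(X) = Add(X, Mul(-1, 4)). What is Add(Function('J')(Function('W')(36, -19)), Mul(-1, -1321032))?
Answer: 4390533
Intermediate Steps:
Function('V')(X) = Add(-4, X) (Function('V')(X) = Add(X, -4) = Add(-4, X))
Function('W')(R, C) = Add(Mul(Rational(1, 9), R), Mul(Rational(1, 9), C, R, Add(-4, C))) (Function('W')(R, C) = Mul(Rational(1, 9), Add(Mul(Mul(Add(-4, C), R), C), R)) = Mul(Rational(1, 9), Add(Mul(Mul(R, Add(-4, C)), C), R)) = Mul(Rational(1, 9), Add(Mul(C, R, Add(-4, C)), R)) = Mul(Rational(1, 9), Add(R, Mul(C, R, Add(-4, C)))) = Add(Mul(Rational(1, 9), R), Mul(Rational(1, 9), C, R, Add(-4, C))))
Function('J')(v) = Add(-3, Pow(v, 2))
Add(Function('J')(Function('W')(36, -19)), Mul(-1, -1321032)) = Add(Add(-3, Pow(Mul(Rational(1, 9), 36, Add(1, Mul(-19, Add(-4, -19)))), 2)), Mul(-1, -1321032)) = Add(Add(-3, Pow(Mul(Rational(1, 9), 36, Add(1, Mul(-19, -23))), 2)), 1321032) = Add(Add(-3, Pow(Mul(Rational(1, 9), 36, Add(1, 437)), 2)), 1321032) = Add(Add(-3, Pow(Mul(Rational(1, 9), 36, 438), 2)), 1321032) = Add(Add(-3, Pow(1752, 2)), 1321032) = Add(Add(-3, 3069504), 1321032) = Add(3069501, 1321032) = 4390533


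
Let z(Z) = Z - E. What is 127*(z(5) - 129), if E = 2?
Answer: -16002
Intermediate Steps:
z(Z) = -2 + Z (z(Z) = Z - 1*2 = Z - 2 = -2 + Z)
127*(z(5) - 129) = 127*((-2 + 5) - 129) = 127*(3 - 129) = 127*(-126) = -16002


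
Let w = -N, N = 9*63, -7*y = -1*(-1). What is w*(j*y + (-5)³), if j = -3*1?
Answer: 70632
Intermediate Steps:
y = -⅐ (y = -(-1)*(-1)/7 = -⅐*1 = -⅐ ≈ -0.14286)
j = -3
N = 567
w = -567 (w = -1*567 = -567)
w*(j*y + (-5)³) = -567*(-3*(-⅐) + (-5)³) = -567*(3/7 - 125) = -567*(-872/7) = 70632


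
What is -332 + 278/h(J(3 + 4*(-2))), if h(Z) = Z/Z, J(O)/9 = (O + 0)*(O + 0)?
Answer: -54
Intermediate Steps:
J(O) = 9*O² (J(O) = 9*((O + 0)*(O + 0)) = 9*(O*O) = 9*O²)
h(Z) = 1
-332 + 278/h(J(3 + 4*(-2))) = -332 + 278/1 = -332 + 1*278 = -332 + 278 = -54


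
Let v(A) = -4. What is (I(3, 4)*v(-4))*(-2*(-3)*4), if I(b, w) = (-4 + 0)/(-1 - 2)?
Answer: -128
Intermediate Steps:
I(b, w) = 4/3 (I(b, w) = -4/(-3) = -4*(-⅓) = 4/3)
(I(3, 4)*v(-4))*(-2*(-3)*4) = ((4/3)*(-4))*(-2*(-3)*4) = -32*4 = -16/3*24 = -128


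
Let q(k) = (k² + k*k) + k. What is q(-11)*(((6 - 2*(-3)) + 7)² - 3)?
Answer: 82698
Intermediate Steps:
q(k) = k + 2*k² (q(k) = (k² + k²) + k = 2*k² + k = k + 2*k²)
q(-11)*(((6 - 2*(-3)) + 7)² - 3) = (-11*(1 + 2*(-11)))*(((6 - 2*(-3)) + 7)² - 3) = (-11*(1 - 22))*(((6 + 6) + 7)² - 3) = (-11*(-21))*((12 + 7)² - 3) = 231*(19² - 3) = 231*(361 - 3) = 231*358 = 82698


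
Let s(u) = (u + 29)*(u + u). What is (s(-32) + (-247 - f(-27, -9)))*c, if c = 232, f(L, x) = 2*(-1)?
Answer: -12296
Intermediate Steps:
f(L, x) = -2
s(u) = 2*u*(29 + u) (s(u) = (29 + u)*(2*u) = 2*u*(29 + u))
(s(-32) + (-247 - f(-27, -9)))*c = (2*(-32)*(29 - 32) + (-247 - 1*(-2)))*232 = (2*(-32)*(-3) + (-247 + 2))*232 = (192 - 245)*232 = -53*232 = -12296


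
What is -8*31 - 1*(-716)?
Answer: 468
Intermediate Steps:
-8*31 - 1*(-716) = -248 + 716 = 468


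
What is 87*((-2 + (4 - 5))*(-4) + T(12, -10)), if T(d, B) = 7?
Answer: 1653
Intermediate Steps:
87*((-2 + (4 - 5))*(-4) + T(12, -10)) = 87*((-2 + (4 - 5))*(-4) + 7) = 87*((-2 - 1)*(-4) + 7) = 87*(-3*(-4) + 7) = 87*(12 + 7) = 87*19 = 1653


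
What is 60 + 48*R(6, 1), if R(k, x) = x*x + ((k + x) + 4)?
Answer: 636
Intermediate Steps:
R(k, x) = 4 + k + x + x**2 (R(k, x) = x**2 + (4 + k + x) = 4 + k + x + x**2)
60 + 48*R(6, 1) = 60 + 48*(4 + 6 + 1 + 1**2) = 60 + 48*(4 + 6 + 1 + 1) = 60 + 48*12 = 60 + 576 = 636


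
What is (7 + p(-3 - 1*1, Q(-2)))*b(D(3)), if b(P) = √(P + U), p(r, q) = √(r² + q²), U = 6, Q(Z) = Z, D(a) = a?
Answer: 21 + 6*√5 ≈ 34.416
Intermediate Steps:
p(r, q) = √(q² + r²)
b(P) = √(6 + P) (b(P) = √(P + 6) = √(6 + P))
(7 + p(-3 - 1*1, Q(-2)))*b(D(3)) = (7 + √((-2)² + (-3 - 1*1)²))*√(6 + 3) = (7 + √(4 + (-3 - 1)²))*√9 = (7 + √(4 + (-4)²))*3 = (7 + √(4 + 16))*3 = (7 + √20)*3 = (7 + 2*√5)*3 = 21 + 6*√5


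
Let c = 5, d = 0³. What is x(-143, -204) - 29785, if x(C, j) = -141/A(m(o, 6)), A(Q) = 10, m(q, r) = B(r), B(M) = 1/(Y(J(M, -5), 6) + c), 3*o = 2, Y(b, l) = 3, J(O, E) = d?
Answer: -297991/10 ≈ -29799.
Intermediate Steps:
d = 0
J(O, E) = 0
o = ⅔ (o = (⅓)*2 = ⅔ ≈ 0.66667)
B(M) = ⅛ (B(M) = 1/(3 + 5) = 1/8 = ⅛)
m(q, r) = ⅛
x(C, j) = -141/10
x(-143, -204) - 29785 = -141/10 - 29785 = -297991/10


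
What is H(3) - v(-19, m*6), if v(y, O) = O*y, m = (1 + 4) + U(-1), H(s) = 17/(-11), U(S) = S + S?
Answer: 3745/11 ≈ 340.45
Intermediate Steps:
U(S) = 2*S
H(s) = -17/11 (H(s) = 17*(-1/11) = -17/11)
m = 3 (m = (1 + 4) + 2*(-1) = 5 - 2 = 3)
H(3) - v(-19, m*6) = -17/11 - 3*6*(-19) = -17/11 - 18*(-19) = -17/11 - 1*(-342) = -17/11 + 342 = 3745/11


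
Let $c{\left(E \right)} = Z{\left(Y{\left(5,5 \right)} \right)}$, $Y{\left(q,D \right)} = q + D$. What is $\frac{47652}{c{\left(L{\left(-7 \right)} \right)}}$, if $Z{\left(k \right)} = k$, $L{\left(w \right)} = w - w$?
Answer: $\frac{23826}{5} \approx 4765.2$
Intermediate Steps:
$Y{\left(q,D \right)} = D + q$
$L{\left(w \right)} = 0$
$c{\left(E \right)} = 10$ ($c{\left(E \right)} = 5 + 5 = 10$)
$\frac{47652}{c{\left(L{\left(-7 \right)} \right)}} = \frac{47652}{10} = 47652 \cdot \frac{1}{10} = \frac{23826}{5}$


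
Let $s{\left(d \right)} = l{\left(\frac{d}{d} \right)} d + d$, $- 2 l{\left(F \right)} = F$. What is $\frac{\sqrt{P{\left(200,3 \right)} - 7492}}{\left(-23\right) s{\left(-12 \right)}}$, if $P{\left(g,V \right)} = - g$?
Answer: $\frac{i \sqrt{1923}}{69} \approx 0.63554 i$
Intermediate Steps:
$l{\left(F \right)} = - \frac{F}{2}$
$s{\left(d \right)} = \frac{d}{2}$ ($s{\left(d \right)} = - \frac{d \frac{1}{d}}{2} d + d = \left(- \frac{1}{2}\right) 1 d + d = - \frac{d}{2} + d = \frac{d}{2}$)
$\frac{\sqrt{P{\left(200,3 \right)} - 7492}}{\left(-23\right) s{\left(-12 \right)}} = \frac{\sqrt{\left(-1\right) 200 - 7492}}{\left(-23\right) \frac{1}{2} \left(-12\right)} = \frac{\sqrt{-200 - 7492}}{\left(-23\right) \left(-6\right)} = \frac{\sqrt{-7692}}{138} = 2 i \sqrt{1923} \cdot \frac{1}{138} = \frac{i \sqrt{1923}}{69}$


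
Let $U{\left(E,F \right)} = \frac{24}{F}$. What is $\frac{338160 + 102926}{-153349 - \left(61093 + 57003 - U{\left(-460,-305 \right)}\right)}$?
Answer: $- \frac{134531230}{82790749} \approx -1.625$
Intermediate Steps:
$\frac{338160 + 102926}{-153349 - \left(61093 + 57003 - U{\left(-460,-305 \right)}\right)} = \frac{338160 + 102926}{-153349 - \left(61093 + 57003 + \frac{24}{305}\right)} = \frac{441086}{-153349 + \left(24 \left(- \frac{1}{305}\right) - \left(61093 + 57003\right)\right)} = \frac{441086}{-153349 - \frac{36019304}{305}} = \frac{441086}{- \frac{82790749}{305}} = 441086 \left(- \frac{305}{82790749}\right) = - \frac{134531230}{82790749}$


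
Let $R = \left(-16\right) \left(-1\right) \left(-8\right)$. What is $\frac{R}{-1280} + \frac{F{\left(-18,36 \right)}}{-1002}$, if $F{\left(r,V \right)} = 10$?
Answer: $\frac{451}{5010} \approx 0.09002$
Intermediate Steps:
$R = -128$ ($R = 16 \left(-8\right) = -128$)
$\frac{R}{-1280} + \frac{F{\left(-18,36 \right)}}{-1002} = - \frac{128}{-1280} + \frac{10}{-1002} = \left(-128\right) \left(- \frac{1}{1280}\right) + 10 \left(- \frac{1}{1002}\right) = \frac{1}{10} - \frac{5}{501} = \frac{451}{5010}$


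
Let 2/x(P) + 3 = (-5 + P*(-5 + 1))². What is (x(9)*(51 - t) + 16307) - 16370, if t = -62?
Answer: -52744/839 ≈ -62.865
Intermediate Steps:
x(P) = 2/(-3 + (-5 - 4*P)²) (x(P) = 2/(-3 + (-5 + P*(-5 + 1))²) = 2/(-3 + (-5 + P*(-4))²) = 2/(-3 + (-5 - 4*P)²))
(x(9)*(51 - t) + 16307) - 16370 = ((2/(-3 + (5 + 4*9)²))*(51 - 1*(-62)) + 16307) - 16370 = ((2/(-3 + (5 + 36)²))*(51 + 62) + 16307) - 16370 = ((2/(-3 + 41²))*113 + 16307) - 16370 = ((2/(-3 + 1681))*113 + 16307) - 16370 = ((2/1678)*113 + 16307) - 16370 = ((2*(1/1678))*113 + 16307) - 16370 = ((1/839)*113 + 16307) - 16370 = (113/839 + 16307) - 16370 = 13681686/839 - 16370 = -52744/839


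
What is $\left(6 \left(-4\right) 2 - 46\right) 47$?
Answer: $-4418$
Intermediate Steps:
$\left(6 \left(-4\right) 2 - 46\right) 47 = \left(\left(-24\right) 2 - 46\right) 47 = \left(-48 - 46\right) 47 = \left(-94\right) 47 = -4418$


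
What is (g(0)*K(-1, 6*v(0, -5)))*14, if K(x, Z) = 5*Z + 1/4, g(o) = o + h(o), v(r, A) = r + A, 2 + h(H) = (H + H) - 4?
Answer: 12579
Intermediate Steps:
h(H) = -6 + 2*H (h(H) = -2 + ((H + H) - 4) = -2 + (2*H - 4) = -2 + (-4 + 2*H) = -6 + 2*H)
v(r, A) = A + r
g(o) = -6 + 3*o (g(o) = o + (-6 + 2*o) = -6 + 3*o)
K(x, Z) = ¼ + 5*Z (K(x, Z) = 5*Z + ¼ = ¼ + 5*Z)
(g(0)*K(-1, 6*v(0, -5)))*14 = ((-6 + 3*0)*(¼ + 5*(6*(-5 + 0))))*14 = ((-6 + 0)*(¼ + 5*(6*(-5))))*14 = -6*(¼ + 5*(-30))*14 = -6*(¼ - 150)*14 = -6*(-599/4)*14 = (1797/2)*14 = 12579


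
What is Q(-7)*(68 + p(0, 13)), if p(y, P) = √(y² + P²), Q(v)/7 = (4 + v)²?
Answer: 5103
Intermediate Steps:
Q(v) = 7*(4 + v)²
p(y, P) = √(P² + y²)
Q(-7)*(68 + p(0, 13)) = (7*(4 - 7)²)*(68 + √(13² + 0²)) = (7*(-3)²)*(68 + √(169 + 0)) = (7*9)*(68 + √169) = 63*(68 + 13) = 63*81 = 5103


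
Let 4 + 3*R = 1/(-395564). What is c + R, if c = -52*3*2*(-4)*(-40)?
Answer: -19747082299/395564 ≈ -49921.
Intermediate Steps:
R = -527419/395564 (R = -4/3 + (⅓)/(-395564) = -4/3 + (⅓)*(-1/395564) = -4/3 - 1/1186692 = -527419/395564 ≈ -1.3333)
c = -49920 (c = -312*(-4)*(-40) = -52*(-24)*(-40) = 1248*(-40) = -49920)
c + R = -49920 - 527419/395564 = -19747082299/395564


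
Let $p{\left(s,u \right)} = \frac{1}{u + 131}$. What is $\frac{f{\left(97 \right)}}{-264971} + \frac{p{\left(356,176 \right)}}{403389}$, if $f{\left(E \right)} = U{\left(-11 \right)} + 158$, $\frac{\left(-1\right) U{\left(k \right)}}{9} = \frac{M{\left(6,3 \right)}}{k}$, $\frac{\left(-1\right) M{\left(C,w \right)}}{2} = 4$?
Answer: $- \frac{29473604291}{51565046850009} \approx -0.00057158$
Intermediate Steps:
$M{\left(C,w \right)} = -8$ ($M{\left(C,w \right)} = \left(-2\right) 4 = -8$)
$p{\left(s,u \right)} = \frac{1}{131 + u}$
$U{\left(k \right)} = \frac{72}{k}$ ($U{\left(k \right)} = - 9 \left(- \frac{8}{k}\right) = \frac{72}{k}$)
$f{\left(E \right)} = \frac{1666}{11}$ ($f{\left(E \right)} = \frac{72}{-11} + 158 = 72 \left(- \frac{1}{11}\right) + 158 = - \frac{72}{11} + 158 = \frac{1666}{11}$)
$\frac{f{\left(97 \right)}}{-264971} + \frac{p{\left(356,176 \right)}}{403389} = \frac{1666}{11 \left(-264971\right)} + \frac{1}{\left(131 + 176\right) 403389} = \frac{1666}{11} \left(- \frac{1}{264971}\right) + \frac{1}{307} \cdot \frac{1}{403389} = - \frac{238}{416383} + \frac{1}{307} \cdot \frac{1}{403389} = - \frac{238}{416383} + \frac{1}{123840423} = - \frac{29473604291}{51565046850009}$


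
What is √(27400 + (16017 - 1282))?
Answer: 53*√15 ≈ 205.27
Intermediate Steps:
√(27400 + (16017 - 1282)) = √(27400 + 14735) = √42135 = 53*√15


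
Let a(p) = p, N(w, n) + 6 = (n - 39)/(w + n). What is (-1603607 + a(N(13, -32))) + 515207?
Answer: -20679643/19 ≈ -1.0884e+6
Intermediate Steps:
N(w, n) = -6 + (-39 + n)/(n + w) (N(w, n) = -6 + (n - 39)/(w + n) = -6 + (-39 + n)/(n + w))
(-1603607 + a(N(13, -32))) + 515207 = (-1603607 + (-39 - 6*13 - 5*(-32))/(-32 + 13)) + 515207 = (-1603607 + (-39 - 78 + 160)/(-19)) + 515207 = (-1603607 - 1/19*43) + 515207 = (-1603607 - 43/19) + 515207 = -30468576/19 + 515207 = -20679643/19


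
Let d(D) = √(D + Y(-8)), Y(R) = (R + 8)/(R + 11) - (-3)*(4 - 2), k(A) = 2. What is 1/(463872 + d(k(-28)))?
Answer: 57984/26897154047 - √2/107588616188 ≈ 2.1558e-6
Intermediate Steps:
Y(R) = 6 + (8 + R)/(11 + R) (Y(R) = (8 + R)/(11 + R) - (-3)*2 = (8 + R)/(11 + R) - 1*(-6) = (8 + R)/(11 + R) + 6 = 6 + (8 + R)/(11 + R))
d(D) = √(6 + D) (d(D) = √(D + (74 + 7*(-8))/(11 - 8)) = √(D + (74 - 56)/3) = √(D + (⅓)*18) = √(D + 6) = √(6 + D))
1/(463872 + d(k(-28))) = 1/(463872 + √(6 + 2)) = 1/(463872 + √8) = 1/(463872 + 2*√2)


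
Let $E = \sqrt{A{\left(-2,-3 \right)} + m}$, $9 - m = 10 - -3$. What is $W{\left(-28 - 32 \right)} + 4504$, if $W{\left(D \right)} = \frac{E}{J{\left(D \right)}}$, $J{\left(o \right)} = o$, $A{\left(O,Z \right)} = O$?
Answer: $4504 - \frac{i \sqrt{6}}{60} \approx 4504.0 - 0.040825 i$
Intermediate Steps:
$m = -4$ ($m = 9 - \left(10 - -3\right) = 9 - \left(10 + 3\right) = 9 - 13 = -4$)
$E = i \sqrt{6}$ ($E = \sqrt{-2 - 4} = \sqrt{-6} = i \sqrt{6} \approx 2.4495 i$)
$W{\left(D \right)} = \frac{i \sqrt{6}}{D}$
$W{\left(-28 - 32 \right)} + 4504 = \frac{i \sqrt{6}}{-28 - 32} + 4504 = \frac{i \sqrt{6}}{-60} + 4504 = i \sqrt{6} \left(- \frac{1}{60}\right) + 4504 = - \frac{i \sqrt{6}}{60} + 4504 = 4504 - \frac{i \sqrt{6}}{60}$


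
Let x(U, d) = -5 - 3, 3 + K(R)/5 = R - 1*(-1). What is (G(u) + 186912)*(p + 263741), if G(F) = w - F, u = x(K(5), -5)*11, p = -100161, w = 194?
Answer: 30621194520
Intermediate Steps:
K(R) = -10 + 5*R (K(R) = -15 + 5*(R - 1*(-1)) = -15 + 5*(R + 1) = -15 + 5*(1 + R) = -15 + (5 + 5*R) = -10 + 5*R)
x(U, d) = -8
u = -88 (u = -8*11 = -88)
G(F) = 194 - F
(G(u) + 186912)*(p + 263741) = ((194 - 1*(-88)) + 186912)*(-100161 + 263741) = ((194 + 88) + 186912)*163580 = (282 + 186912)*163580 = 187194*163580 = 30621194520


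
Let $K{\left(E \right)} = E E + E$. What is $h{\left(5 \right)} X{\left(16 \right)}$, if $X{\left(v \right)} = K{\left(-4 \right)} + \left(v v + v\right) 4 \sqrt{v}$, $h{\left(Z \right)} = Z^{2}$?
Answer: $109100$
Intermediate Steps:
$K{\left(E \right)} = E + E^{2}$ ($K{\left(E \right)} = E^{2} + E = E + E^{2}$)
$X{\left(v \right)} = 12 + 4 \sqrt{v} \left(v + v^{2}\right)$ ($X{\left(v \right)} = - 4 \left(1 - 4\right) + \left(v v + v\right) 4 \sqrt{v} = \left(-4\right) \left(-3\right) + \left(v^{2} + v\right) 4 \sqrt{v} = 12 + \left(v + v^{2}\right) 4 \sqrt{v} = 12 + 4 \sqrt{v} \left(v + v^{2}\right)$)
$h{\left(5 \right)} X{\left(16 \right)} = 5^{2} \left(12 + 4 \cdot 16^{\frac{3}{2}} + 4 \cdot 16^{\frac{5}{2}}\right) = 25 \left(12 + 4 \cdot 64 + 4 \cdot 1024\right) = 25 \left(12 + 256 + 4096\right) = 25 \cdot 4364 = 109100$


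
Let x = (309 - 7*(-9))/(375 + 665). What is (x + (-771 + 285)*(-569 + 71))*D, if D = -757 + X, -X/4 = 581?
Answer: -14913787401/20 ≈ -7.4569e+8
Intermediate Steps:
X = -2324 (X = -4*581 = -2324)
D = -3081 (D = -757 - 2324 = -3081)
x = 93/260 (x = (309 + 63)/1040 = 372*(1/1040) = 93/260 ≈ 0.35769)
(x + (-771 + 285)*(-569 + 71))*D = (93/260 + (-771 + 285)*(-569 + 71))*(-3081) = (93/260 - 486*(-498))*(-3081) = (93/260 + 242028)*(-3081) = (62927373/260)*(-3081) = -14913787401/20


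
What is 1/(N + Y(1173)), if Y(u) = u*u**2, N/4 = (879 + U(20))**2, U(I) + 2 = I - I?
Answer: 1/1617041233 ≈ 6.1841e-10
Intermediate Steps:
U(I) = -2 (U(I) = -2 + (I - I) = -2 + 0 = -2)
N = 3076516 (N = 4*(879 - 2)**2 = 4*877**2 = 4*769129 = 3076516)
Y(u) = u**3
1/(N + Y(1173)) = 1/(3076516 + 1173**3) = 1/(3076516 + 1613964717) = 1/1617041233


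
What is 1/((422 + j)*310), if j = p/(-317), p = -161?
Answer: 317/41519850 ≈ 7.6349e-6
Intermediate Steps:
j = 161/317 (j = -161/(-317) = -161*(-1/317) = 161/317 ≈ 0.50789)
1/((422 + j)*310) = 1/((422 + 161/317)*310) = 1/((133935/317)*310) = 1/(41519850/317) = 317/41519850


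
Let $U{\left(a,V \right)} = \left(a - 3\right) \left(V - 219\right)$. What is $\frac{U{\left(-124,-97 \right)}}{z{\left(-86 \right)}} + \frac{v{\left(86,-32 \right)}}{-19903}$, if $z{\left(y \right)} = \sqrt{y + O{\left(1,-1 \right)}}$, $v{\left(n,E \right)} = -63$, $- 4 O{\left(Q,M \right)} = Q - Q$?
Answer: $\frac{63}{19903} - \frac{20066 i \sqrt{86}}{43} \approx 0.0031654 - 4327.5 i$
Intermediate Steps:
$O{\left(Q,M \right)} = 0$ ($O{\left(Q,M \right)} = - \frac{Q - Q}{4} = \left(- \frac{1}{4}\right) 0 = 0$)
$U{\left(a,V \right)} = \left(-219 + V\right) \left(-3 + a\right)$ ($U{\left(a,V \right)} = \left(-3 + a\right) \left(-219 + V\right) = \left(-219 + V\right) \left(-3 + a\right)$)
$z{\left(y \right)} = \sqrt{y}$ ($z{\left(y \right)} = \sqrt{y + 0} = \sqrt{y}$)
$\frac{U{\left(-124,-97 \right)}}{z{\left(-86 \right)}} + \frac{v{\left(86,-32 \right)}}{-19903} = \frac{657 - -27156 - -291 - -12028}{\sqrt{-86}} - \frac{63}{-19903} = \frac{657 + 27156 + 291 + 12028}{i \sqrt{86}} - - \frac{63}{19903} = 40132 \left(- \frac{i \sqrt{86}}{86}\right) + \frac{63}{19903} = - \frac{20066 i \sqrt{86}}{43} + \frac{63}{19903} = \frac{63}{19903} - \frac{20066 i \sqrt{86}}{43}$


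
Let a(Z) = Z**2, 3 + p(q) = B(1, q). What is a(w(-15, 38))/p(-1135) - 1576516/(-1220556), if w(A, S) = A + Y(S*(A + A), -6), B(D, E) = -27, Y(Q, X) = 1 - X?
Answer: -428057/508565 ≈ -0.84170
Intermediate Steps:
p(q) = -30 (p(q) = -3 - 27 = -30)
w(A, S) = 7 + A (w(A, S) = A + (1 - 1*(-6)) = A + (1 + 6) = A + 7 = 7 + A)
a(w(-15, 38))/p(-1135) - 1576516/(-1220556) = (7 - 15)**2/(-30) - 1576516/(-1220556) = (-8)**2*(-1/30) - 1576516*(-1/1220556) = 64*(-1/30) + 394129/305139 = -32/15 + 394129/305139 = -428057/508565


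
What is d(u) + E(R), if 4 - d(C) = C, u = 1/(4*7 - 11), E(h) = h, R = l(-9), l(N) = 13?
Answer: 288/17 ≈ 16.941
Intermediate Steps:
R = 13
u = 1/17 (u = 1/(28 - 11) = 1/17 ≈ 0.058824)
d(C) = 4 - C
d(u) + E(R) = (4 - 1*1/17) + 13 = (4 - 1/17) + 13 = 67/17 + 13 = 288/17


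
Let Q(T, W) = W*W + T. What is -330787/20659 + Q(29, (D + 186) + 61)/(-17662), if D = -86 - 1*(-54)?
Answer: -3398960690/182439629 ≈ -18.631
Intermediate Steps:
D = -32 (D = -86 + 54 = -32)
Q(T, W) = T + W² (Q(T, W) = W² + T = T + W²)
-330787/20659 + Q(29, (D + 186) + 61)/(-17662) = -330787/20659 + (29 + ((-32 + 186) + 61)²)/(-17662) = -330787*1/20659 + (29 + (154 + 61)²)*(-1/17662) = -330787/20659 + (29 + 215²)*(-1/17662) = -330787/20659 + (29 + 46225)*(-1/17662) = -330787/20659 + 46254*(-1/17662) = -330787/20659 - 23127/8831 = -3398960690/182439629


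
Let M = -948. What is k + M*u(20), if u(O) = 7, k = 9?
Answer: -6627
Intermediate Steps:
k + M*u(20) = 9 - 948*7 = 9 - 6636 = -6627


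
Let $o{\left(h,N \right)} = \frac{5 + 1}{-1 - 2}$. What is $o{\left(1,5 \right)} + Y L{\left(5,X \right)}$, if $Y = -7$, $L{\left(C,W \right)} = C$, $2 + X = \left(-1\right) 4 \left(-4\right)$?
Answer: $-37$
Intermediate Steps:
$X = 14$ ($X = -2 + \left(-1\right) 4 \left(-4\right) = -2 - -16 = -2 + 16 = 14$)
$o{\left(h,N \right)} = -2$ ($o{\left(h,N \right)} = \frac{6}{-3} = 6 \left(- \frac{1}{3}\right) = -2$)
$o{\left(1,5 \right)} + Y L{\left(5,X \right)} = -2 - 35 = -37$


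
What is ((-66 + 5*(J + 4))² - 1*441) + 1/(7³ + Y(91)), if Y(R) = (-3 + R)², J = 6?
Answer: -1496094/8087 ≈ -185.00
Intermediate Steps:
((-66 + 5*(J + 4))² - 1*441) + 1/(7³ + Y(91)) = ((-66 + 5*(6 + 4))² - 1*441) + 1/(7³ + (-3 + 91)²) = ((-66 + 5*10)² - 441) + 1/(343 + 88²) = ((-66 + 50)² - 441) + 1/(343 + 7744) = ((-16)² - 441) + 1/8087 = (256 - 441) + 1/8087 = -185 + 1/8087 = -1496094/8087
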